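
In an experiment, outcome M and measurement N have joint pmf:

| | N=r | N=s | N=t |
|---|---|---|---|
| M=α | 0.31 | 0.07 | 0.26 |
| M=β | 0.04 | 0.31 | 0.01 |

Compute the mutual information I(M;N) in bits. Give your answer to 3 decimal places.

0.440 bits

Marginals: p(M) = (0.6400, 0.3600), p(N) = (0.3500, 0.3800, 0.2700).
I(M;N) = Σ p(x,y)·log₂[p(x,y)/(p(x)p(y))].
  (α,r): 0.31·log₂(1.3839) = 0.1453
  (α,s): 0.07·log₂(0.2878) = -0.1258
  (α,t): 0.26·log₂(1.5046) = 0.1532
  (β,r): 0.04·log₂(0.3175) = -0.0662
  (β,s): 0.31·log₂(2.2661) = 0.3659
  (β,t): 0.01·log₂(0.1029) = -0.0328
Sum = 0.440 bits.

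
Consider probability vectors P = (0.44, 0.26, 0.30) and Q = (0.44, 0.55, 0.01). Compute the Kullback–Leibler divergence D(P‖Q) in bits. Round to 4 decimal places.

D(P‖Q) = Σ p·log₂(p/q).
  0.44·log₂(0.44/0.44) = 0.00000
  0.26·log₂(0.26/0.55) = -0.28104
  0.30·log₂(0.30/0.01) = 1.47207
D(P‖Q) = 1.1910 bits.

1.1910 bits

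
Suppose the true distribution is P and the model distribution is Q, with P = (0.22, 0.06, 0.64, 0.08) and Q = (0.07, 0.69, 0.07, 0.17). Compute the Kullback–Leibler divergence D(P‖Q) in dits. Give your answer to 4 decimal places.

0.6347 dits

D(P‖Q) = Σ p·log₁₀(p/q).
  0.22·log₁₀(0.22/0.07) = 0.10941
  0.06·log₁₀(0.06/0.69) = -0.06364
  0.64·log₁₀(0.64/0.07) = 0.61509
  0.08·log₁₀(0.08/0.17) = -0.02619
D(P‖Q) = 0.6347 dits.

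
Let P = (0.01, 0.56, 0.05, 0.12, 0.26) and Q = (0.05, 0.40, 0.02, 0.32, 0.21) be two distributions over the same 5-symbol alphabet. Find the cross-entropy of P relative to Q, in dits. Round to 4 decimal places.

0.5564 dits

H(P,Q) = −Σ p·log₁₀ q.
  −0.01·log₁₀(0.05) = 0.01301
  −0.56·log₁₀(0.40) = 0.22285
  −0.05·log₁₀(0.02) = 0.08495
  −0.12·log₁₀(0.32) = 0.05938
  −0.26·log₁₀(0.21) = 0.17622
H(P,Q) = 0.5564 dits.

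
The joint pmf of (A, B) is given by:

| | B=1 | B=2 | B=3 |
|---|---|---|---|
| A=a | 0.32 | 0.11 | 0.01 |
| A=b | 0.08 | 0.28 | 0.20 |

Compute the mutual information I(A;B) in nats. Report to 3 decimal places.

0.214 nats

Marginals: p(A) = (0.4400, 0.5600), p(B) = (0.4000, 0.3900, 0.2100).
I(A;B) = Σ p(x,y)·ln[p(x,y)/(p(x)p(y))].
  (a,1): 0.32·ln(1.8182) = 0.1913
  (a,2): 0.11·ln(0.6410) = -0.0489
  (a,3): 0.01·ln(0.1082) = -0.0222
  (b,1): 0.08·ln(0.3571) = -0.0824
  (b,2): 0.28·ln(1.2821) = 0.0696
  (b,3): 0.20·ln(1.7007) = 0.1062
Sum = 0.214 nats.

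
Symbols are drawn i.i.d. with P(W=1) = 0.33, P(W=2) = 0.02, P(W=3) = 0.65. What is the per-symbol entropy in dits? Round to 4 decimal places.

0.3145 dits

H(W) = −Σ p·log₁₀ p.
  −(0.33)·log₁₀(0.33) = 0.15889
  −(0.02)·log₁₀(0.02) = 0.03398
  −(0.65)·log₁₀(0.65) = 0.12161
Sum: 0.15889 + 0.03398 + 0.12161 = 0.3145 dits.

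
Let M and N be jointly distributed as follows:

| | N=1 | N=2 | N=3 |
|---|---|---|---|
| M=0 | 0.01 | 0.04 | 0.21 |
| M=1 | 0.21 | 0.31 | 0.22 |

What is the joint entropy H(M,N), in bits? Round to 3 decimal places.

2.202 bits

H(M,N) = −Σ p(x,y)·log₂ p(x,y) over all 6 cells.
  cell (0,1): −0.01·log₂0.01 = 0.0664
  cell (0,2): −0.04·log₂0.04 = 0.1858
  cell (0,3): −0.21·log₂0.21 = 0.4728
  cell (1,1): −0.21·log₂0.21 = 0.4728
  cell (1,2): −0.31·log₂0.31 = 0.5238
  cell (1,3): −0.22·log₂0.22 = 0.4806
Sum = 2.202 bits.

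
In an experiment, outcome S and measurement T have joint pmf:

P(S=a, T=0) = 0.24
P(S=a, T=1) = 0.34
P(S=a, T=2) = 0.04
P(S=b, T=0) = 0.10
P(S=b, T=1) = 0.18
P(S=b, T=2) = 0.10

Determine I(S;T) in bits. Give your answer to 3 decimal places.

Marginals: p(S) = (0.6200, 0.3800), p(T) = (0.3400, 0.5200, 0.1400).
I(S;T) = H(S) + H(T) − H(S,T).
H(S) = 0.9580, H(T) = 1.4169, H(S,T) = 2.3188.
I(S;T) = 0.9580 + 1.4169 − 2.3188 = 0.056 bits.

0.056 bits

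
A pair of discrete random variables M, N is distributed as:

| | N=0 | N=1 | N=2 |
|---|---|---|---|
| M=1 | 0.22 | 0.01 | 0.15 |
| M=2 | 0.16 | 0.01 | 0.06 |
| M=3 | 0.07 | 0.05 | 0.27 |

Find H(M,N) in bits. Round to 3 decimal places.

H(M,N) = −Σ p(x,y)·log₂ p(x,y) over all 9 cells.
  cell (1,0): −0.22·log₂0.22 = 0.4806
  cell (1,1): −0.01·log₂0.01 = 0.0664
  cell (1,2): −0.15·log₂0.15 = 0.4105
  cell (2,0): −0.16·log₂0.16 = 0.4230
  cell (2,1): −0.01·log₂0.01 = 0.0664
  cell (2,2): −0.06·log₂0.06 = 0.2435
  cell (3,0): −0.07·log₂0.07 = 0.2686
  cell (3,1): −0.05·log₂0.05 = 0.2161
  cell (3,2): −0.27·log₂0.27 = 0.5100
Sum = 2.685 bits.

2.685 bits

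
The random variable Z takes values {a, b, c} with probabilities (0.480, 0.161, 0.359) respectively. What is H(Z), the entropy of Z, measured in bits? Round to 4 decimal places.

1.4631 bits

H(Z) = −Σ p·log₂ p.
  −(0.480)·log₂(0.480) = 0.50827
  −(0.161)·log₂(0.161) = 0.42421
  −(0.359)·log₂(0.359) = 0.53058
Sum: 0.50827 + 0.42421 + 0.53058 = 1.4631 bits.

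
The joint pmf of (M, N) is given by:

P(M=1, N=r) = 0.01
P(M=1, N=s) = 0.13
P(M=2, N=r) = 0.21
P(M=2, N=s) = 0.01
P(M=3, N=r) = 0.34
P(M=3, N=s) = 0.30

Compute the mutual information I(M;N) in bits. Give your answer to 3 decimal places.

Marginals: p(M) = (0.1400, 0.2200, 0.6400), p(N) = (0.5600, 0.4400).
I(M;N) = Σ p(x,y)·log₂[p(x,y)/(p(x)p(y))].
  (1,r): 0.01·log₂(0.1276) = -0.0297
  (1,s): 0.13·log₂(2.1104) = 0.1401
  (2,r): 0.21·log₂(1.7045) = 0.1616
  (2,s): 0.01·log₂(0.1033) = -0.0328
  (3,r): 0.34·log₂(0.9487) = -0.0259
  (3,s): 0.30·log₂(1.0653) = 0.0274
Sum = 0.241 bits.

0.241 bits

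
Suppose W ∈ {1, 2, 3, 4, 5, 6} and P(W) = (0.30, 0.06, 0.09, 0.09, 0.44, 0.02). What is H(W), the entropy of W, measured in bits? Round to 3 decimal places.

H(W) = −Σ p·log₂ p.
  −(0.30)·log₂(0.30) = 0.5211
  −(0.06)·log₂(0.06) = 0.2435
  −(0.09)·log₂(0.09) = 0.3127
  −(0.09)·log₂(0.09) = 0.3127
  −(0.44)·log₂(0.44) = 0.5211
  −(0.02)·log₂(0.02) = 0.1129
Sum: 0.5211 + 0.2435 + 0.3127 + 0.3127 + 0.5211 + 0.1129 = 2.024 bits.

2.024 bits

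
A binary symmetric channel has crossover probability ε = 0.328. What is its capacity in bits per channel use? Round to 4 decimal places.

Binary symmetric channel: C = 1 − h₂(ε) where h₂ is the binary entropy function.
h₂(0.328) = −0.328·log₂0.328 − 0.672·log₂0.672 = 0.9129.
C = 1 − 0.9129 = 0.0871 bits per channel use.

0.0871 bits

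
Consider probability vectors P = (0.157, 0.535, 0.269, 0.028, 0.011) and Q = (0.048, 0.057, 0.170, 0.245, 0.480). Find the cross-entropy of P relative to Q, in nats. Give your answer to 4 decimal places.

H(P,Q) = −Σ p·ln q.
  −0.157·ln(0.048) = 0.47674
  −0.535·ln(0.057) = 1.53262
  −0.269·ln(0.170) = 0.47666
  −0.028·ln(0.245) = 0.03938
  −0.011·ln(0.480) = 0.00807
H(P,Q) = 2.5335 nats.

2.5335 nats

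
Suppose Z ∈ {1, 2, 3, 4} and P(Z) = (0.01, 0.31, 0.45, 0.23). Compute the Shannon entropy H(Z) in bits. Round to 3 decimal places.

1.596 bits

H(Z) = −Σ p·log₂ p.
  −(0.01)·log₂(0.01) = 0.0664
  −(0.31)·log₂(0.31) = 0.5238
  −(0.45)·log₂(0.45) = 0.5184
  −(0.23)·log₂(0.23) = 0.4877
Sum: 0.0664 + 0.5238 + 0.5184 + 0.4877 = 1.596 bits.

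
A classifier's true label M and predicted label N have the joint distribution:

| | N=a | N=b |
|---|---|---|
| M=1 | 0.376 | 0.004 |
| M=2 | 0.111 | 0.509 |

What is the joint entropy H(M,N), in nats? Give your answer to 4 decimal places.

H(M,N) = −Σ p(x,y)·ln p(x,y) over all 4 cells.
  cell (1,a): −0.376·ln0.376 = 0.36779
  cell (1,b): −0.004·ln0.004 = 0.02209
  cell (2,a): −0.111·ln0.111 = 0.24400
  cell (2,b): −0.509·ln0.509 = 0.34373
Sum = 0.9776 nats.

0.9776 nats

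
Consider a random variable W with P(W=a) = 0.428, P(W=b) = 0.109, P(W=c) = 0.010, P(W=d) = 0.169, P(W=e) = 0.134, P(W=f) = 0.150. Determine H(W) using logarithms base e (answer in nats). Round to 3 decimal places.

1.505 nats

H(W) = −Σ p·ln p.
  −(0.428)·ln(0.428) = 0.3632
  −(0.109)·ln(0.109) = 0.2416
  −(0.010)·ln(0.010) = 0.0461
  −(0.169)·ln(0.169) = 0.3005
  −(0.134)·ln(0.134) = 0.2693
  −(0.150)·ln(0.150) = 0.2846
Sum: 0.3632 + 0.2416 + 0.0461 + 0.3005 + 0.2693 + 0.2846 = 1.505 nats.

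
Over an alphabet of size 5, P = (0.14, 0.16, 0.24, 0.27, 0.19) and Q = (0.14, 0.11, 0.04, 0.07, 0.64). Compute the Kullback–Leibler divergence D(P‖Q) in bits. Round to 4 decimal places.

0.8998 bits

D(P‖Q) = Σ p·log₂(p/q).
  0.14·log₂(0.14/0.14) = 0.00000
  0.16·log₂(0.16/0.11) = 0.08649
  0.24·log₂(0.24/0.04) = 0.62039
  0.27·log₂(0.27/0.07) = 0.52583
  0.19·log₂(0.19/0.64) = -0.33289
D(P‖Q) = 0.8998 bits.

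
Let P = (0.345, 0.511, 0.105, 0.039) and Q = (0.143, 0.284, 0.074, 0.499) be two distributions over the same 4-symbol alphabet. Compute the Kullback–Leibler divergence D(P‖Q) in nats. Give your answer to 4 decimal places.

0.5413 nats

D(P‖Q) = Σ p·ln(p/q).
  0.345·ln(0.345/0.143) = 0.30384
  0.511·ln(0.511/0.284) = 0.30016
  0.105·ln(0.105/0.074) = 0.03674
  0.039·ln(0.039/0.499) = -0.09941
D(P‖Q) = 0.5413 nats.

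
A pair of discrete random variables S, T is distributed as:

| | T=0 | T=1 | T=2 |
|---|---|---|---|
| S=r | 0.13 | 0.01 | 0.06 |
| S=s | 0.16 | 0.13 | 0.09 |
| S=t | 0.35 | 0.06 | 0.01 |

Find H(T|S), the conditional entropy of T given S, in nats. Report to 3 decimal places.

0.784 nats

Marginals: p(S) = (0.2000, 0.3800, 0.4200), p(T) = (0.6400, 0.2000, 0.1600).
H(T|S) = Σ p(S) · H(T|S=·).
  S=r: p=0.2000, H(T|S=r) = 0.7910
  S=s: p=0.3800, H(T|S=s) = 1.0723
  S=t: p=0.4200, H(T|S=t) = 0.5189
Weighted sum = 0.784 nats.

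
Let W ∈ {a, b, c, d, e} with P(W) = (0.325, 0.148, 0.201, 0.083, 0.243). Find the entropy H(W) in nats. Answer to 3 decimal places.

1.521 nats

H(W) = −Σ p·ln p.
  −(0.325)·ln(0.325) = 0.3653
  −(0.148)·ln(0.148) = 0.2828
  −(0.201)·ln(0.201) = 0.3225
  −(0.083)·ln(0.083) = 0.2066
  −(0.243)·ln(0.243) = 0.3438
Sum: 0.3653 + 0.2828 + 0.3225 + 0.2066 + 0.3438 = 1.521 nats.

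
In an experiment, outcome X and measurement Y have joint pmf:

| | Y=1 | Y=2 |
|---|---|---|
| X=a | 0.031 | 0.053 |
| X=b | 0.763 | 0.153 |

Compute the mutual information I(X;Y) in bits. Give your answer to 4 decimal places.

Marginals: p(X) = (0.0840, 0.9160), p(Y) = (0.7940, 0.2060).
I(X;Y) = H(X) + H(Y) − H(X,Y).
H(X) = 0.4161, H(Y) = 0.7338, H(X,Y) = 1.0921.
I(X;Y) = 0.4161 + 0.7338 − 1.0921 = 0.0578 bits.

0.0578 bits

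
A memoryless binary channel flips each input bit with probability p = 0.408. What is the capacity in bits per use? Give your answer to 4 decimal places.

Binary symmetric channel: C = 1 − h₂(ε) where h₂ is the binary entropy function.
h₂(0.408) = −0.408·log₂0.408 − 0.592·log₂0.592 = 0.9754.
C = 1 − 0.9754 = 0.0246 bits per channel use.

0.0246 bits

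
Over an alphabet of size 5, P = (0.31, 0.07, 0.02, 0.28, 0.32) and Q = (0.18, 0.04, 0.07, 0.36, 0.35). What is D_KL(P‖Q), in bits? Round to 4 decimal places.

0.1206 bits

D(P‖Q) = Σ p·log₂(p/q).
  0.31·log₂(0.31/0.18) = 0.24312
  0.07·log₂(0.07/0.04) = 0.05651
  0.02·log₂(0.02/0.07) = -0.03615
  0.28·log₂(0.28/0.36) = -0.10152
  0.32·log₂(0.32/0.35) = -0.04137
D(P‖Q) = 0.1206 bits.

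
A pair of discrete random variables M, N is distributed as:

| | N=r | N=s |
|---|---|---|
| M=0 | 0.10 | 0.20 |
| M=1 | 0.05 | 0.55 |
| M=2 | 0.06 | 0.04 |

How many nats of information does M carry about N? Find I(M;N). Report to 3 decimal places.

Marginals: p(M) = (0.3000, 0.6000, 0.1000), p(N) = (0.2100, 0.7900).
I(M;N) = H(M) + H(N) − H(M,N).
H(M) = 0.8979, H(N) = 0.5140, H(M,N) = 1.3283.
I(M;N) = 0.8979 + 0.5140 − 1.3283 = 0.084 nats.

0.084 nats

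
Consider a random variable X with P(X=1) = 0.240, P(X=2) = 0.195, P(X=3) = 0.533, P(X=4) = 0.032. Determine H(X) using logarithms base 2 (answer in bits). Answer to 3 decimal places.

H(X) = −Σ p·log₂ p.
  −(0.240)·log₂(0.240) = 0.4941
  −(0.195)·log₂(0.195) = 0.4599
  −(0.533)·log₂(0.533) = 0.4839
  −(0.032)·log₂(0.032) = 0.1589
Sum: 0.4941 + 0.4599 + 0.4839 + 0.1589 = 1.597 bits.

1.597 bits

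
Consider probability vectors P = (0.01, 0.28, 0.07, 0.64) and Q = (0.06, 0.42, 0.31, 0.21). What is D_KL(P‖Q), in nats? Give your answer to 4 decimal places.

0.4776 nats

D(P‖Q) = Σ p·ln(p/q).
  0.01·ln(0.01/0.06) = -0.01792
  0.28·ln(0.28/0.42) = -0.11353
  0.07·ln(0.07/0.31) = -0.10417
  0.64·ln(0.64/0.21) = 0.71319
D(P‖Q) = 0.4776 nats.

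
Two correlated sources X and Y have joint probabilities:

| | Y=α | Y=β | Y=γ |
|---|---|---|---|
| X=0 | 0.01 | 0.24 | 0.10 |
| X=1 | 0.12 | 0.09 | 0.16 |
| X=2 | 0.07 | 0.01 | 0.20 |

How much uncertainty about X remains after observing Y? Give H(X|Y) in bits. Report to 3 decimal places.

1.286 bits

Marginals: p(X) = (0.3500, 0.3700, 0.2800), p(Y) = (0.2000, 0.3400, 0.4600).
H(X|Y) = Σ p(Y) · H(X|Y=·).
  Y=α: p=0.2000, H(X|Y=α) = 1.1884
  Y=β: p=0.3400, H(X|Y=β) = 1.0119
  Y=γ: p=0.4600, H(X|Y=γ) = 1.5310
Weighted sum = 1.286 bits.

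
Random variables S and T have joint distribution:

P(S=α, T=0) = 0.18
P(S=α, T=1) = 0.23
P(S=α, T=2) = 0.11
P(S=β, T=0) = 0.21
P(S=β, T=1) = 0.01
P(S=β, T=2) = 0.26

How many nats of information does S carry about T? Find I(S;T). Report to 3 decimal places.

0.156 nats

Marginals: p(S) = (0.5200, 0.4800), p(T) = (0.3900, 0.2400, 0.3700).
I(S;T) = Σ p(x,y)·ln[p(x,y)/(p(x)p(y))].
  (α,0): 0.18·ln(0.8876) = -0.0215
  (α,1): 0.23·ln(1.8429) = 0.1406
  (α,2): 0.11·ln(0.5717) = -0.0615
  (β,0): 0.21·ln(1.1218) = 0.0241
  (β,1): 0.01·ln(0.0868) = -0.0244
  (β,2): 0.26·ln(1.4640) = 0.0991
Sum = 0.156 nats.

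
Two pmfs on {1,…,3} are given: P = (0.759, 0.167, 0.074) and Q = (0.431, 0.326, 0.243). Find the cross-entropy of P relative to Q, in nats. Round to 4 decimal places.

H(P,Q) = −Σ p·ln q.
  −0.759·ln(0.431) = 0.63881
  −0.167·ln(0.326) = 0.18718
  −0.074·ln(0.243) = 0.10469
H(P,Q) = 0.9307 nats.

0.9307 nats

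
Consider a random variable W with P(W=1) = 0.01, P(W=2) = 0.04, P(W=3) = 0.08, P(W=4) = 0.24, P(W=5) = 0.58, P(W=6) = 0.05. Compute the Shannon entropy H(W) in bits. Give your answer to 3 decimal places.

H(W) = −Σ p·log₂ p.
  −(0.01)·log₂(0.01) = 0.0664
  −(0.04)·log₂(0.04) = 0.1858
  −(0.08)·log₂(0.08) = 0.2915
  −(0.24)·log₂(0.24) = 0.4941
  −(0.58)·log₂(0.58) = 0.4558
  −(0.05)·log₂(0.05) = 0.2161
Sum: 0.0664 + 0.1858 + 0.2915 + 0.4941 + 0.4558 + 0.2161 = 1.710 bits.

1.710 bits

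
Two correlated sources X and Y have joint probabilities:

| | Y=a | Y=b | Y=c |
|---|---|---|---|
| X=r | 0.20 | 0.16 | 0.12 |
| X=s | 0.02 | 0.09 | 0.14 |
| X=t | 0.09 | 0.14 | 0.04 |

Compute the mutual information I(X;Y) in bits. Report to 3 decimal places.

Marginals: p(X) = (0.4800, 0.2500, 0.2700), p(Y) = (0.3100, 0.3900, 0.3000).
I(X;Y) = Σ p(x,y)·log₂[p(x,y)/(p(x)p(y))].
  (r,a): 0.20·log₂(1.3441) = 0.0853
  (r,b): 0.16·log₂(0.8547) = -0.0362
  (r,c): 0.12·log₂(0.8333) = -0.0316
  (s,a): 0.02·log₂(0.2581) = -0.0391
  (s,b): 0.09·log₂(0.9231) = -0.0104
  (s,c): 0.14·log₂(1.8667) = 0.1261
  (t,a): 0.09·log₂(1.0753) = 0.0094
  (t,b): 0.14·log₂(1.3295) = 0.0575
  (t,c): 0.04·log₂(0.4938) = -0.0407
Sum = 0.120 bits.

0.120 bits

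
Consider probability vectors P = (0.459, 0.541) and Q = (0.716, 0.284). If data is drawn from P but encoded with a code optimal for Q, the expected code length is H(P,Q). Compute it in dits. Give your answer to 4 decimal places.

H(P,Q) = −Σ p·log₁₀ q.
  −0.459·log₁₀(0.716) = 0.06659
  −0.541·log₁₀(0.284) = 0.29575
H(P,Q) = 0.3623 dits.

0.3623 dits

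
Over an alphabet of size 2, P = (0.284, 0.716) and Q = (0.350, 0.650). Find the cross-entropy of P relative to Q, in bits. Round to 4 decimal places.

H(P,Q) = −Σ p·log₂ q.
  −0.284·log₂(0.350) = 0.43014
  −0.716·log₂(0.650) = 0.44499
H(P,Q) = 0.8751 bits.

0.8751 bits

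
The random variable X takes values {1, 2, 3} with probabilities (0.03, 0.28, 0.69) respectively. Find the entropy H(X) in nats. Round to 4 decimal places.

H(X) = −Σ p·ln p.
  −(0.03)·ln(0.03) = 0.10520
  −(0.28)·ln(0.28) = 0.35643
  −(0.69)·ln(0.69) = 0.25603
Sum: 0.10520 + 0.35643 + 0.25603 = 0.7177 nats.

0.7177 nats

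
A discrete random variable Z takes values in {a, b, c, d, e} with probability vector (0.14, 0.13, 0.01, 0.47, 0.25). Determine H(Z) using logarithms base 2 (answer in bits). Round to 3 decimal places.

H(Z) = −Σ p·log₂ p.
  −(0.14)·log₂(0.14) = 0.3971
  −(0.13)·log₂(0.13) = 0.3826
  −(0.01)·log₂(0.01) = 0.0664
  −(0.47)·log₂(0.47) = 0.5120
  −(0.25)·log₂(0.25) = 0.5000
Sum: 0.3971 + 0.3826 + 0.0664 + 0.5120 + 0.5000 = 1.858 bits.

1.858 bits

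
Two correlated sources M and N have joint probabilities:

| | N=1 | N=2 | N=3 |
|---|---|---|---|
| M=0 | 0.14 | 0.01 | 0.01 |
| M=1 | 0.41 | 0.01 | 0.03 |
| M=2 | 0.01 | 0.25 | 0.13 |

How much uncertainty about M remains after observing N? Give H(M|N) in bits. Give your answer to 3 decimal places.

Chain rule: H(M|N) = H(M,N) − H(N).
Marginals: p(M) = (0.1600, 0.4500, 0.3900), p(N) = (0.5600, 0.2700, 0.1700).
H(M,N) = 2.2247 bits; H(N) = 1.4130 bits.
H(M|N) = 2.2247 − 1.4130 = 0.812 bits.

0.812 bits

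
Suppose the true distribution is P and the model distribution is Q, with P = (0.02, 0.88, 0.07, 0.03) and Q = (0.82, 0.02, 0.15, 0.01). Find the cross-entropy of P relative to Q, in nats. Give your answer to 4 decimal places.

3.7175 nats

H(P,Q) = −Σ p·ln q.
  −0.02·ln(0.82) = 0.00397
  −0.88·ln(0.02) = 3.44258
  −0.07·ln(0.15) = 0.13280
  −0.03·ln(0.01) = 0.13816
H(P,Q) = 3.7175 nats.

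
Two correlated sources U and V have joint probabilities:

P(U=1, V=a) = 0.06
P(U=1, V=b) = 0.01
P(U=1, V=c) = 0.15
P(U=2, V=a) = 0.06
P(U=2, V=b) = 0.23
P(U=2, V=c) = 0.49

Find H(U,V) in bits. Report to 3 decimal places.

H(U,V) = −Σ p(x,y)·log₂ p(x,y) over all 6 cells.
  cell (1,a): −0.06·log₂0.06 = 0.2435
  cell (1,b): −0.01·log₂0.01 = 0.0664
  cell (1,c): −0.15·log₂0.15 = 0.4105
  cell (2,a): −0.06·log₂0.06 = 0.2435
  cell (2,b): −0.23·log₂0.23 = 0.4877
  cell (2,c): −0.49·log₂0.49 = 0.5043
Sum = 1.956 bits.

1.956 bits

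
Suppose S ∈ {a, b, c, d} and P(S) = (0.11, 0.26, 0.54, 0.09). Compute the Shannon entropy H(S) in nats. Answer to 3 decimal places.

H(S) = −Σ p·ln p.
  −(0.11)·ln(0.11) = 0.2428
  −(0.26)·ln(0.26) = 0.3502
  −(0.54)·ln(0.54) = 0.3327
  −(0.09)·ln(0.09) = 0.2167
Sum: 0.2428 + 0.3502 + 0.3327 + 0.2167 = 1.142 nats.

1.142 nats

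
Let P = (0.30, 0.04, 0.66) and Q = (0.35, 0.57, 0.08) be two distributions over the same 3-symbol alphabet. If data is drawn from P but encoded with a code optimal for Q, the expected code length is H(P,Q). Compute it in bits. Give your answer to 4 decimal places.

H(P,Q) = −Σ p·log₂ q.
  −0.30·log₂(0.35) = 0.45437
  −0.04·log₂(0.57) = 0.03244
  −0.66·log₂(0.08) = 2.40495
H(P,Q) = 2.8918 bits.

2.8918 bits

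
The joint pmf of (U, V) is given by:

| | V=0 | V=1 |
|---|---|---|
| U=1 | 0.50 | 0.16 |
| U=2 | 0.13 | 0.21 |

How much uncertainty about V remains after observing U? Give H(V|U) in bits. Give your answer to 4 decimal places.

Chain rule: H(V|U) = H(U,V) − H(U).
Marginals: p(U) = (0.6600, 0.3400), p(V) = (0.6300, 0.3700).
H(U,V) = 1.7785 bits; H(U) = 0.9248 bits.
H(V|U) = 1.7785 − 0.9248 = 0.8537 bits.

0.8537 bits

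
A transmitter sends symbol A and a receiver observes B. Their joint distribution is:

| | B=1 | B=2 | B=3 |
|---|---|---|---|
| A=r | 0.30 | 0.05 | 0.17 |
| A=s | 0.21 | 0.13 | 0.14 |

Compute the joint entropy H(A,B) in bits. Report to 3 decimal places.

H(A,B) = −Σ p(x,y)·log₂ p(x,y) over all 6 cells.
  cell (r,1): −0.30·log₂0.30 = 0.5211
  cell (r,2): −0.05·log₂0.05 = 0.2161
  cell (r,3): −0.17·log₂0.17 = 0.4346
  cell (s,1): −0.21·log₂0.21 = 0.4728
  cell (s,2): −0.13·log₂0.13 = 0.3826
  cell (s,3): −0.14·log₂0.14 = 0.3971
Sum = 2.424 bits.

2.424 bits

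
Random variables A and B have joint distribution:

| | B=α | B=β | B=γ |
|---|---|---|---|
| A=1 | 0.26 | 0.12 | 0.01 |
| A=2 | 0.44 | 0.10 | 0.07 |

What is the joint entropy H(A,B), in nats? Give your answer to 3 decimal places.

H(A,B) = −Σ p(x,y)·ln p(x,y) over all 6 cells.
  cell (1,α): −0.26·ln0.26 = 0.3502
  cell (1,β): −0.12·ln0.12 = 0.2544
  cell (1,γ): −0.01·ln0.01 = 0.0461
  cell (2,α): −0.44·ln0.44 = 0.3612
  cell (2,β): −0.10·ln0.10 = 0.2303
  cell (2,γ): −0.07·ln0.07 = 0.1861
Sum = 1.428 nats.

1.428 nats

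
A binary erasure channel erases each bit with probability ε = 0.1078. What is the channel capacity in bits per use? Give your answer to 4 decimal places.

Binary erasure channel: capacity C = 1 − ε.
C = 1 − 0.1078 = 0.8922 bits per channel use.

0.8922 bits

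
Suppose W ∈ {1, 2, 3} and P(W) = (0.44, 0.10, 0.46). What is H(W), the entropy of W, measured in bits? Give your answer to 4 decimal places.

H(W) = −Σ p·log₂ p.
  −(0.44)·log₂(0.44) = 0.52115
  −(0.10)·log₂(0.10) = 0.33219
  −(0.46)·log₂(0.46) = 0.51534
Sum: 0.52115 + 0.33219 + 0.51534 = 1.3687 bits.

1.3687 bits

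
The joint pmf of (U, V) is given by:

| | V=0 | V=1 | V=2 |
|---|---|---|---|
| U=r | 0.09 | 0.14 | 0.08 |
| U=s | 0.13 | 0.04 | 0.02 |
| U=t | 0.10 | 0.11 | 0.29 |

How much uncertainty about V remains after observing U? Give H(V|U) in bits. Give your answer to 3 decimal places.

1.404 bits

Chain rule: H(V|U) = H(U,V) − H(U).
Marginals: p(U) = (0.3100, 0.1900, 0.5000), p(V) = (0.3200, 0.2900, 0.3900).
H(U,V) = 2.8829 bits; H(U) = 1.4790 bits.
H(V|U) = 2.8829 − 1.4790 = 1.404 bits.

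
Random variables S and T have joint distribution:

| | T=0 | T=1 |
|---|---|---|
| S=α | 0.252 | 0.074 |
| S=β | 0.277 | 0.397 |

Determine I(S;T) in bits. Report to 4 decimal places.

Marginals: p(S) = (0.3260, 0.6740), p(T) = (0.5290, 0.4710).
I(S;T) = H(S) + H(T) − H(S,T).
H(S) = 0.9108, H(T) = 0.9976, H(S,T) = 1.8212.
I(S;T) = 0.9108 + 0.9976 − 1.8212 = 0.0872 bits.

0.0872 bits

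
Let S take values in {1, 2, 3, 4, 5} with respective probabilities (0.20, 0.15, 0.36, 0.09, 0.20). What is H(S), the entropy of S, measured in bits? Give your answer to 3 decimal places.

H(S) = −Σ p·log₂ p.
  −(0.20)·log₂(0.20) = 0.4644
  −(0.15)·log₂(0.15) = 0.4105
  −(0.36)·log₂(0.36) = 0.5306
  −(0.09)·log₂(0.09) = 0.3127
  −(0.20)·log₂(0.20) = 0.4644
Sum: 0.4644 + 0.4105 + 0.5306 + 0.3127 + 0.4644 = 2.183 bits.

2.183 bits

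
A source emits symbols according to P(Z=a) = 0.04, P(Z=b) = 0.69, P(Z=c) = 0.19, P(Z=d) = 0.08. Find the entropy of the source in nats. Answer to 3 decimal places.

0.902 nats

H(Z) = −Σ p·ln p.
  −(0.04)·ln(0.04) = 0.1288
  −(0.69)·ln(0.69) = 0.2560
  −(0.19)·ln(0.19) = 0.3155
  −(0.08)·ln(0.08) = 0.2021
Sum: 0.1288 + 0.2560 + 0.3155 + 0.2021 = 0.902 nats.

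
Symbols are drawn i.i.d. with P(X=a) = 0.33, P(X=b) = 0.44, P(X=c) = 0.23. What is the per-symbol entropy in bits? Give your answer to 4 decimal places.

H(X) = −Σ p·log₂ p.
  −(0.33)·log₂(0.33) = 0.52782
  −(0.44)·log₂(0.44) = 0.52115
  −(0.23)·log₂(0.23) = 0.48767
Sum: 0.52782 + 0.52115 + 0.48767 = 1.5366 bits.

1.5366 bits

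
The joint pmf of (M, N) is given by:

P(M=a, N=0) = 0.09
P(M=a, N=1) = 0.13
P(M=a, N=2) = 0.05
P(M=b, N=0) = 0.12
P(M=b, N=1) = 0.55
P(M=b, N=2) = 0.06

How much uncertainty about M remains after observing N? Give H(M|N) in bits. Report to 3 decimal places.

0.795 bits

Marginals: p(M) = (0.2700, 0.7300), p(N) = (0.2100, 0.6800, 0.1100).
H(M|N) = Σ p(N) · H(M|N=·).
  N=0: p=0.2100, H(M|N=0) = 0.9852
  N=1: p=0.6800, H(M|N=1) = 0.7039
  N=2: p=0.1100, H(M|N=2) = 0.9940
Weighted sum = 0.795 bits.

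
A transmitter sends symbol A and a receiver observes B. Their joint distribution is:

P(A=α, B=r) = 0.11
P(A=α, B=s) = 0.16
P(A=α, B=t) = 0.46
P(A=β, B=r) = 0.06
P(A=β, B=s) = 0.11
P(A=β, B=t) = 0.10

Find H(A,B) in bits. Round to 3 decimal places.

H(A,B) = −Σ p(x,y)·log₂ p(x,y) over all 6 cells.
  cell (α,r): −0.11·log₂0.11 = 0.3503
  cell (α,s): −0.16·log₂0.16 = 0.4230
  cell (α,t): −0.46·log₂0.46 = 0.5153
  cell (β,r): −0.06·log₂0.06 = 0.2435
  cell (β,s): −0.11·log₂0.11 = 0.3503
  cell (β,t): −0.10·log₂0.10 = 0.3322
Sum = 2.215 bits.

2.215 bits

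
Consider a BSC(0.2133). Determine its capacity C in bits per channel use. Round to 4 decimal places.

0.2523 bits

Binary symmetric channel: C = 1 − h₂(ε) where h₂ is the binary entropy function.
h₂(0.2133) = −0.2133·log₂0.2133 − 0.7867·log₂0.7867 = 0.7477.
C = 1 − 0.7477 = 0.2523 bits per channel use.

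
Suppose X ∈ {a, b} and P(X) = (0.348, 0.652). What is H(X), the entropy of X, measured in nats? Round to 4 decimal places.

H(X) = −Σ p·ln p.
  −(0.348)·ln(0.348) = 0.36733
  −(0.652)·ln(0.652) = 0.27887
Sum: 0.36733 + 0.27887 = 0.6462 nats.

0.6462 nats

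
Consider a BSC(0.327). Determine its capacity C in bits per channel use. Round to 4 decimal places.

Binary symmetric channel: C = 1 − h₂(ε) where h₂ is the binary entropy function.
h₂(0.327) = −0.327·log₂0.327 − 0.673·log₂0.673 = 0.9118.
C = 1 − 0.9118 = 0.0882 bits per channel use.

0.0882 bits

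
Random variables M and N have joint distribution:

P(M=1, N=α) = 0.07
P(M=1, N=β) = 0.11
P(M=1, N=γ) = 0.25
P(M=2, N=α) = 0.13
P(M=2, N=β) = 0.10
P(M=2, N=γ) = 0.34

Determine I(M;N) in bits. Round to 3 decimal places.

Marginals: p(M) = (0.4300, 0.5700), p(N) = (0.2000, 0.2100, 0.5900).
I(M;N) = Σ p(x,y)·log₂[p(x,y)/(p(x)p(y))].
  (1,α): 0.07·log₂(0.8140) = -0.0208
  (1,β): 0.11·log₂(1.2182) = 0.0313
  (1,γ): 0.25·log₂(0.9854) = -0.0053
  (2,α): 0.13·log₂(1.1404) = 0.0246
  (2,β): 0.10·log₂(0.8354) = -0.0259
  (2,γ): 0.34·log₂(1.0110) = 0.0054
Sum = 0.009 bits.

0.009 bits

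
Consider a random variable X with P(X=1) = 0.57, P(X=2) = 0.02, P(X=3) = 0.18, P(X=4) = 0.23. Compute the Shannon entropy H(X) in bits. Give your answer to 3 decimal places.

H(X) = −Σ p·log₂ p.
  −(0.57)·log₂(0.57) = 0.4623
  −(0.02)·log₂(0.02) = 0.1129
  −(0.18)·log₂(0.18) = 0.4453
  −(0.23)·log₂(0.23) = 0.4877
Sum: 0.4623 + 0.1129 + 0.4453 + 0.4877 = 1.508 bits.

1.508 bits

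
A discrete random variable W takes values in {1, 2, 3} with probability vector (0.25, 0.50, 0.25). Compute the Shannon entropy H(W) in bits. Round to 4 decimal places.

H(W) = −Σ p·log₂ p.
  −(0.25)·log₂(0.25) = 0.50000
  −(0.50)·log₂(0.50) = 0.50000
  −(0.25)·log₂(0.25) = 0.50000
Sum: 0.50000 + 0.50000 + 0.50000 = 1.5000 bits.

1.5000 bits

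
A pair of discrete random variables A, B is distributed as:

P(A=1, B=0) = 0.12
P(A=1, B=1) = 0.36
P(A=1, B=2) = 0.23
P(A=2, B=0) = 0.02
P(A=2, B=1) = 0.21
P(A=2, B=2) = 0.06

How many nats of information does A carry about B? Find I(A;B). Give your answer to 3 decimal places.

0.022 nats

Marginals: p(A) = (0.7100, 0.2900), p(B) = (0.1400, 0.5700, 0.2900).
I(A;B) = H(A) + H(B) − H(A,B).
H(A) = 0.6022, H(B) = 0.9546, H(A,B) = 1.5350.
I(A;B) = 0.6022 + 0.9546 − 1.5350 = 0.022 nats.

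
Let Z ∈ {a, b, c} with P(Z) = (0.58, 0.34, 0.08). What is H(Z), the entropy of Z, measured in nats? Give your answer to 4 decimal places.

0.8848 nats

H(Z) = −Σ p·ln p.
  −(0.58)·ln(0.58) = 0.31594
  −(0.34)·ln(0.34) = 0.36680
  −(0.08)·ln(0.08) = 0.20206
Sum: 0.31594 + 0.36680 + 0.20206 = 0.8848 nats.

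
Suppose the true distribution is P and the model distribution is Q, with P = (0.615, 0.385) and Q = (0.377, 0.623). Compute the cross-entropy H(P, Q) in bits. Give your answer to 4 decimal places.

H(P,Q) = −Σ p·log₂ q.
  −0.615·log₂(0.377) = 0.86553
  −0.385·log₂(0.623) = 0.26284
H(P,Q) = 1.1284 bits.

1.1284 bits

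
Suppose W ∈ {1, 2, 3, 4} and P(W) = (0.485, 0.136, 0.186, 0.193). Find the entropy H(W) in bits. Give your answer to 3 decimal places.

1.807 bits

H(W) = −Σ p·log₂ p.
  −(0.485)·log₂(0.485) = 0.5063
  −(0.136)·log₂(0.136) = 0.3915
  −(0.186)·log₂(0.186) = 0.4514
  −(0.193)·log₂(0.193) = 0.4581
Sum: 0.5063 + 0.3915 + 0.4514 + 0.4581 = 1.807 bits.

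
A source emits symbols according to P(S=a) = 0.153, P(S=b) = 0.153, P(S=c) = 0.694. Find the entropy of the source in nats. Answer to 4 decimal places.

0.8280 nats

H(S) = −Σ p·ln p.
  −(0.153)·ln(0.153) = 0.28723
  −(0.153)·ln(0.153) = 0.28723
  −(0.694)·ln(0.694) = 0.25351
Sum: 0.28723 + 0.28723 + 0.25351 = 0.8280 nats.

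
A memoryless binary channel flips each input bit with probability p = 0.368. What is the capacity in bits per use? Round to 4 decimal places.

0.0509 bits

Binary symmetric channel: C = 1 − h₂(ε) where h₂ is the binary entropy function.
h₂(0.368) = −0.368·log₂0.368 − 0.632·log₂0.632 = 0.9491.
C = 1 − 0.9491 = 0.0509 bits per channel use.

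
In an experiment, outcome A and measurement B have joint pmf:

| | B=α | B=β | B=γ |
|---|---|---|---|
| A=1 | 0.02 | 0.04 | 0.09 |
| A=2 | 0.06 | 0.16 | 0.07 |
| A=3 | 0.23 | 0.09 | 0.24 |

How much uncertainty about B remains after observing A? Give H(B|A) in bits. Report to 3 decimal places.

Marginals: p(A) = (0.1500, 0.2900, 0.5600), p(B) = (0.3100, 0.2900, 0.4000).
H(B|A) = Σ p(A) · H(B|A=·).
  A=1: p=0.1500, H(B|A=1) = 1.3383
  A=2: p=0.2900, H(B|A=2) = 1.4386
  A=3: p=0.5600, H(B|A=3) = 1.4750
Weighted sum = 1.444 bits.

1.444 bits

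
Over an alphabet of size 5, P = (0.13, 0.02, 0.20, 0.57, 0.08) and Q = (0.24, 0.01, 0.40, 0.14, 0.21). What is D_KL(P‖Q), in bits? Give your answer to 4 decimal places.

0.7482 bits

D(P‖Q) = Σ p·log₂(p/q).
  0.13·log₂(0.13/0.24) = -0.11499
  0.02·log₂(0.02/0.01) = 0.02000
  0.20·log₂(0.20/0.40) = -0.20000
  0.57·log₂(0.57/0.14) = 1.15456
  0.08·log₂(0.08/0.21) = -0.11139
D(P‖Q) = 0.7482 bits.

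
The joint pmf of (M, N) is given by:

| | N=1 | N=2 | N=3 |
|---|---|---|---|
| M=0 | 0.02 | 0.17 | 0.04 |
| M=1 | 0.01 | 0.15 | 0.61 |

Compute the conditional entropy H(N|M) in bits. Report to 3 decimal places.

Marginals: p(M) = (0.2300, 0.7700), p(N) = (0.0300, 0.3200, 0.6500).
H(N|M) = Σ p(M) · H(N|M=·).
  M=0: p=0.2300, H(N|M=0) = 1.0676
  M=1: p=0.7700, H(N|M=1) = 0.8073
Weighted sum = 0.867 bits.

0.867 bits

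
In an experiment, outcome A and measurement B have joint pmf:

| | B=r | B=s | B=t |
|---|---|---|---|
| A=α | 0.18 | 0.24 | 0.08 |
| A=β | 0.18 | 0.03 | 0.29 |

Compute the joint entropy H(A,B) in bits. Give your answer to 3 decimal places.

2.346 bits

H(A,B) = −Σ p(x,y)·log₂ p(x,y) over all 6 cells.
  cell (α,r): −0.18·log₂0.18 = 0.4453
  cell (α,s): −0.24·log₂0.24 = 0.4941
  cell (α,t): −0.08·log₂0.08 = 0.2915
  cell (β,r): −0.18·log₂0.18 = 0.4453
  cell (β,s): −0.03·log₂0.03 = 0.1518
  cell (β,t): −0.29·log₂0.29 = 0.5179
Sum = 2.346 bits.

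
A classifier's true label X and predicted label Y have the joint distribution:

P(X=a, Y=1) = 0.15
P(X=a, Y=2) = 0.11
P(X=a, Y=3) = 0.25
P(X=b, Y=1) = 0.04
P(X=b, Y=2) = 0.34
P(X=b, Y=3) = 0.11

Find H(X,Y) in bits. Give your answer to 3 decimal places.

H(X,Y) = −Σ p(x,y)·log₂ p(x,y) over all 6 cells.
  cell (a,1): −0.15·log₂0.15 = 0.4105
  cell (a,2): −0.11·log₂0.11 = 0.3503
  cell (a,3): −0.25·log₂0.25 = 0.5000
  cell (b,1): −0.04·log₂0.04 = 0.1858
  cell (b,2): −0.34·log₂0.34 = 0.5292
  cell (b,3): −0.11·log₂0.11 = 0.3503
Sum = 2.326 bits.

2.326 bits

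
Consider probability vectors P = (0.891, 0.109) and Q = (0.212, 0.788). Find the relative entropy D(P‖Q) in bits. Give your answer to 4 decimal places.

1.5345 bits

D(P‖Q) = Σ p·log₂(p/q).
  0.891·log₂(0.891/0.212) = 1.84558
  0.109·log₂(0.109/0.788) = -0.31107
D(P‖Q) = 1.5345 bits.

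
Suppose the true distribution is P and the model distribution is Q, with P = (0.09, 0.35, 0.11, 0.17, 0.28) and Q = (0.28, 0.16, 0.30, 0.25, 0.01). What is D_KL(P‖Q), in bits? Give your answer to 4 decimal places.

1.3401 bits

D(P‖Q) = Σ p·log₂(p/q).
  0.09·log₂(0.09/0.28) = -0.14737
  0.35·log₂(0.35/0.16) = 0.39525
  0.11·log₂(0.11/0.30) = -0.15922
  0.17·log₂(0.17/0.25) = -0.09459
  0.28·log₂(0.28/0.01) = 1.34606
D(P‖Q) = 1.3401 bits.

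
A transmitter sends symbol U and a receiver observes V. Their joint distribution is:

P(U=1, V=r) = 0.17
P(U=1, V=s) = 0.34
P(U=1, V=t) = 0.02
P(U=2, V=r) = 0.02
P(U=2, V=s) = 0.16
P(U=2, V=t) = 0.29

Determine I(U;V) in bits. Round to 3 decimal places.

0.346 bits

Marginals: p(U) = (0.5300, 0.4700), p(V) = (0.1900, 0.5000, 0.3100).
I(U;V) = Σ p(x,y)·log₂[p(x,y)/(p(x)p(y))].
  (1,r): 0.17·log₂(1.6882) = 0.1284
  (1,s): 0.34·log₂(1.2830) = 0.1222
  (1,t): 0.02·log₂(0.1217) = -0.0608
  (2,r): 0.02·log₂(0.2240) = -0.0432
  (2,s): 0.16·log₂(0.6809) = -0.0887
  (2,t): 0.29·log₂(1.9904) = 0.2880
Sum = 0.346 bits.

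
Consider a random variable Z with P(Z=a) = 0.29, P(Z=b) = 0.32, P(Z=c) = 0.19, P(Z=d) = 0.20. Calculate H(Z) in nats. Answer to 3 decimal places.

1.361 nats

H(Z) = −Σ p·ln p.
  −(0.29)·ln(0.29) = 0.3590
  −(0.32)·ln(0.32) = 0.3646
  −(0.19)·ln(0.19) = 0.3155
  −(0.20)·ln(0.20) = 0.3219
Sum: 0.3590 + 0.3646 + 0.3155 + 0.3219 = 1.361 nats.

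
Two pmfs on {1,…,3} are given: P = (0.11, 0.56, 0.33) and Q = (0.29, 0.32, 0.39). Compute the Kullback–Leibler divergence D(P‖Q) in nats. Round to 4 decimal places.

D(P‖Q) = Σ p·ln(p/q).
  0.11·ln(0.11/0.29) = -0.10663
  0.56·ln(0.56/0.32) = 0.31338
  0.33·ln(0.33/0.39) = -0.05513
D(P‖Q) = 0.1516 nats.

0.1516 nats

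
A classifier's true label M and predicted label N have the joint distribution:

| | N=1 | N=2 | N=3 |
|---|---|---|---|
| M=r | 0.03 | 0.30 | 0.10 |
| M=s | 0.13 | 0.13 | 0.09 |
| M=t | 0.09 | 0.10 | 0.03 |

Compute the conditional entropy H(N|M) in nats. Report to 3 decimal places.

0.933 nats

Marginals: p(M) = (0.4300, 0.3500, 0.2200), p(N) = (0.2500, 0.5300, 0.2200).
H(N|M) = Σ p(M) · H(N|M=·).
  M=r: p=0.4300, H(N|M=r) = 0.7761
  M=s: p=0.3500, H(N|M=s) = 1.0850
  M=t: p=0.2200, H(N|M=t) = 0.9957
Weighted sum = 0.933 nats.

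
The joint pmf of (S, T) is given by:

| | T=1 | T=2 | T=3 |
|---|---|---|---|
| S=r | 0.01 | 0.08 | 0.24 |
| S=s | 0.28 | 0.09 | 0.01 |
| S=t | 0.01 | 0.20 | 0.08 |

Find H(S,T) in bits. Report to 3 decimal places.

H(S,T) = −Σ p(x,y)·log₂ p(x,y) over all 9 cells.
  cell (r,1): −0.01·log₂0.01 = 0.0664
  cell (r,2): −0.08·log₂0.08 = 0.2915
  cell (r,3): −0.24·log₂0.24 = 0.4941
  cell (s,1): −0.28·log₂0.28 = 0.5142
  cell (s,2): −0.09·log₂0.09 = 0.3127
  cell (s,3): −0.01·log₂0.01 = 0.0664
  cell (t,1): −0.01·log₂0.01 = 0.0664
  cell (t,2): −0.20·log₂0.20 = 0.4644
  cell (t,3): −0.08·log₂0.08 = 0.2915
Sum = 2.568 bits.

2.568 bits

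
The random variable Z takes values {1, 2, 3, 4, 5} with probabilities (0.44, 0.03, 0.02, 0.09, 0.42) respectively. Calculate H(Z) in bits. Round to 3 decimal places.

H(Z) = −Σ p·log₂ p.
  −(0.44)·log₂(0.44) = 0.5211
  −(0.03)·log₂(0.03) = 0.1518
  −(0.02)·log₂(0.02) = 0.1129
  −(0.09)·log₂(0.09) = 0.3127
  −(0.42)·log₂(0.42) = 0.5256
Sum: 0.5211 + 0.1518 + 0.1129 + 0.3127 + 0.5256 = 1.624 bits.

1.624 bits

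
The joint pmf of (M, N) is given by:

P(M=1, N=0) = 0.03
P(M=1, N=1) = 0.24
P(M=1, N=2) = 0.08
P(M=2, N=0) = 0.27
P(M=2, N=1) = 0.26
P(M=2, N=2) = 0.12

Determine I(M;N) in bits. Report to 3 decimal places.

0.100 bits

Marginals: p(M) = (0.3500, 0.6500), p(N) = (0.3000, 0.5000, 0.2000).
I(M;N) = Σ p(x,y)·log₂[p(x,y)/(p(x)p(y))].
  (1,0): 0.03·log₂(0.2857) = -0.0542
  (1,1): 0.24·log₂(1.3714) = 0.1094
  (1,2): 0.08·log₂(1.1429) = 0.0154
  (2,0): 0.27·log₂(1.3846) = 0.1268
  (2,1): 0.26·log₂(0.8000) = -0.0837
  (2,2): 0.12·log₂(0.9231) = -0.0139
Sum = 0.100 bits.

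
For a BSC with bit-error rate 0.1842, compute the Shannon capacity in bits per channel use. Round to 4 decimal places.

0.3108 bits

Binary symmetric channel: C = 1 − h₂(ε) where h₂ is the binary entropy function.
h₂(0.1842) = −0.1842·log₂0.1842 − 0.8158·log₂0.8158 = 0.6892.
C = 1 − 0.6892 = 0.3108 bits per channel use.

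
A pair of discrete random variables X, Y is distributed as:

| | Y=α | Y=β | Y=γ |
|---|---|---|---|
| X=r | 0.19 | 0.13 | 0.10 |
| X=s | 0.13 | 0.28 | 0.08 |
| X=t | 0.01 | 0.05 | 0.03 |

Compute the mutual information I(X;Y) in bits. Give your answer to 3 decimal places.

0.066 bits

Marginals: p(X) = (0.4200, 0.4900, 0.0900), p(Y) = (0.3300, 0.4600, 0.2100).
I(X;Y) = Σ p(x,y)·log₂[p(x,y)/(p(x)p(y))].
  (r,α): 0.19·log₂(1.3709) = 0.0865
  (r,β): 0.13·log₂(0.6729) = -0.0743
  (r,γ): 0.10·log₂(1.1338) = 0.0181
  (s,α): 0.13·log₂(0.8040) = -0.0409
  (s,β): 0.28·log₂(1.2422) = 0.0876
  (s,γ): 0.08·log₂(0.7775) = -0.0291
  (t,α): 0.01·log₂(0.3367) = -0.0157
  (t,β): 0.05·log₂(1.2077) = 0.0136
  (t,γ): 0.03·log₂(1.5873) = 0.0200
Sum = 0.066 bits.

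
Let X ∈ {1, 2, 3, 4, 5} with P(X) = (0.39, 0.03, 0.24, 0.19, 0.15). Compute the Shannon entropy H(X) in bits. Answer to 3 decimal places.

2.041 bits

H(X) = −Σ p·log₂ p.
  −(0.39)·log₂(0.39) = 0.5298
  −(0.03)·log₂(0.03) = 0.1518
  −(0.24)·log₂(0.24) = 0.4941
  −(0.19)·log₂(0.19) = 0.4552
  −(0.15)·log₂(0.15) = 0.4105
Sum: 0.5298 + 0.1518 + 0.4941 + 0.4552 + 0.4105 = 2.041 bits.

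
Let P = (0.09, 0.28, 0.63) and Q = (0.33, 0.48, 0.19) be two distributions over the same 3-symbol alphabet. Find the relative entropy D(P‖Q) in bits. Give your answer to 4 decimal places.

0.7031 bits

D(P‖Q) = Σ p·log₂(p/q).
  0.09·log₂(0.09/0.33) = -0.16870
  0.28·log₂(0.28/0.48) = -0.21773
  0.63·log₂(0.63/0.19) = 1.08949
D(P‖Q) = 0.7031 bits.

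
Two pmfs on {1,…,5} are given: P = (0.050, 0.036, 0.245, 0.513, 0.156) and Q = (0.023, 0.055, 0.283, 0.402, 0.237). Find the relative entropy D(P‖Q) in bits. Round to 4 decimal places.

0.0694 bits

D(P‖Q) = Σ p·log₂(p/q).
  0.050·log₂(0.050/0.023) = 0.05601
  0.036·log₂(0.036/0.055) = -0.02201
  0.245·log₂(0.245/0.283) = -0.05096
  0.513·log₂(0.513/0.402) = 0.18045
  0.156·log₂(0.156/0.237) = -0.09412
D(P‖Q) = 0.0694 bits.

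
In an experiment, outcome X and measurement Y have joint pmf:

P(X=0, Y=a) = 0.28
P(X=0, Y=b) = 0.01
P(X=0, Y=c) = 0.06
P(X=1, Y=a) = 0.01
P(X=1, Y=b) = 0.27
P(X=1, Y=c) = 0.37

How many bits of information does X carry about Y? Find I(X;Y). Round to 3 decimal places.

Marginals: p(X) = (0.3500, 0.6500), p(Y) = (0.2900, 0.2800, 0.4300).
I(X;Y) = H(X) + H(Y) − H(X,Y).
H(X) = 0.9341, H(Y) = 1.5557, H(X,Y) = 1.9314.
I(X;Y) = 0.9341 + 1.5557 − 1.9314 = 0.558 bits.

0.558 bits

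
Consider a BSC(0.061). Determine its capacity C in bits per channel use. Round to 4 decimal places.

0.6686 bits

Binary symmetric channel: C = 1 − h₂(ε) where h₂ is the binary entropy function.
h₂(0.061) = −0.061·log₂0.061 − 0.939·log₂0.939 = 0.3314.
C = 1 − 0.3314 = 0.6686 bits per channel use.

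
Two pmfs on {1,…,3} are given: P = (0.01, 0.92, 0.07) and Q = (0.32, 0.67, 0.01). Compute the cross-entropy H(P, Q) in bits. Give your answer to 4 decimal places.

1.0131 bits

H(P,Q) = −Σ p·log₂ q.
  −0.01·log₂(0.32) = 0.01644
  −0.92·log₂(0.67) = 0.53155
  −0.07·log₂(0.01) = 0.46507
H(P,Q) = 1.0131 bits.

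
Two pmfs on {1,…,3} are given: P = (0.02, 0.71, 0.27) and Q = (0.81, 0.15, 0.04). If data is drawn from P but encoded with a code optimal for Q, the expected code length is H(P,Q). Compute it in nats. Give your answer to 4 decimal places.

2.2203 nats

H(P,Q) = −Σ p·ln q.
  −0.02·ln(0.81) = 0.00421
  −0.71·ln(0.15) = 1.34696
  −0.27·ln(0.04) = 0.86910
H(P,Q) = 2.2203 nats.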